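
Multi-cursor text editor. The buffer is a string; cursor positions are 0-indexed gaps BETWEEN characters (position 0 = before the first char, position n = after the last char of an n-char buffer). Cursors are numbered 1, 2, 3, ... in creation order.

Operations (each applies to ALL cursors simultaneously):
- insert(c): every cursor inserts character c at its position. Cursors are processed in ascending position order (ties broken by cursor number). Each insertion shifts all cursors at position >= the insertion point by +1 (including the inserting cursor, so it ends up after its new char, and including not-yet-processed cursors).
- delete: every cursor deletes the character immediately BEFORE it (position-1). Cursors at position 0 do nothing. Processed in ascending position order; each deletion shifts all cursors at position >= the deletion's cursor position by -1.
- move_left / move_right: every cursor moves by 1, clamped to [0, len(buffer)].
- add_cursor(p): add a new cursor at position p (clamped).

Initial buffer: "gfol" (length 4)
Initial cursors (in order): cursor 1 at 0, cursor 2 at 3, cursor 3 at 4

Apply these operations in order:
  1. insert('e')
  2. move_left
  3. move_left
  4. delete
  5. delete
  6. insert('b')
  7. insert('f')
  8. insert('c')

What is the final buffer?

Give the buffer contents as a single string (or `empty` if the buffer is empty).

Answer: bfcebbffccle

Derivation:
After op 1 (insert('e')): buffer="egfoele" (len 7), cursors c1@1 c2@5 c3@7, authorship 1...2.3
After op 2 (move_left): buffer="egfoele" (len 7), cursors c1@0 c2@4 c3@6, authorship 1...2.3
After op 3 (move_left): buffer="egfoele" (len 7), cursors c1@0 c2@3 c3@5, authorship 1...2.3
After op 4 (delete): buffer="egole" (len 5), cursors c1@0 c2@2 c3@3, authorship 1...3
After op 5 (delete): buffer="ele" (len 3), cursors c1@0 c2@1 c3@1, authorship 1.3
After op 6 (insert('b')): buffer="bebble" (len 6), cursors c1@1 c2@4 c3@4, authorship 1123.3
After op 7 (insert('f')): buffer="bfebbffle" (len 9), cursors c1@2 c2@7 c3@7, authorship 1112323.3
After op 8 (insert('c')): buffer="bfcebbffccle" (len 12), cursors c1@3 c2@10 c3@10, authorship 1111232323.3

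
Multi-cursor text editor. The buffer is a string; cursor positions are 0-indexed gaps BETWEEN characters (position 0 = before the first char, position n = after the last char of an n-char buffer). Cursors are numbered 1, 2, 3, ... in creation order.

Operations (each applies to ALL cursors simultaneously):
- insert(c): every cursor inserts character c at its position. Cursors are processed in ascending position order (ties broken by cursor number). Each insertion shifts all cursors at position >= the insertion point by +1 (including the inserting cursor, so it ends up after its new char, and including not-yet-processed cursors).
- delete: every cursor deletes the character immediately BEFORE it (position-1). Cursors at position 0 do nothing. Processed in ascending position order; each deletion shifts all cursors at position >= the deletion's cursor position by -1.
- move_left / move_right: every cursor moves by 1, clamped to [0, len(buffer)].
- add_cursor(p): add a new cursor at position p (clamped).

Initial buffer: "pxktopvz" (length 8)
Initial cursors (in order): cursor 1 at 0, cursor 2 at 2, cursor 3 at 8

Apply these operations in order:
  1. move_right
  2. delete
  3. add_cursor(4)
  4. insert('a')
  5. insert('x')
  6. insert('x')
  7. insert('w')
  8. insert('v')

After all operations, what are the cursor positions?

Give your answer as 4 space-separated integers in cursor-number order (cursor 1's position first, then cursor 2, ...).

Answer: 5 11 25 19

Derivation:
After op 1 (move_right): buffer="pxktopvz" (len 8), cursors c1@1 c2@3 c3@8, authorship ........
After op 2 (delete): buffer="xtopv" (len 5), cursors c1@0 c2@1 c3@5, authorship .....
After op 3 (add_cursor(4)): buffer="xtopv" (len 5), cursors c1@0 c2@1 c4@4 c3@5, authorship .....
After op 4 (insert('a')): buffer="axatopava" (len 9), cursors c1@1 c2@3 c4@7 c3@9, authorship 1.2...4.3
After op 5 (insert('x')): buffer="axxaxtopaxvax" (len 13), cursors c1@2 c2@5 c4@10 c3@13, authorship 11.22...44.33
After op 6 (insert('x')): buffer="axxxaxxtopaxxvaxx" (len 17), cursors c1@3 c2@7 c4@13 c3@17, authorship 111.222...444.333
After op 7 (insert('w')): buffer="axxwxaxxwtopaxxwvaxxw" (len 21), cursors c1@4 c2@9 c4@16 c3@21, authorship 1111.2222...4444.3333
After op 8 (insert('v')): buffer="axxwvxaxxwvtopaxxwvvaxxwv" (len 25), cursors c1@5 c2@11 c4@19 c3@25, authorship 11111.22222...44444.33333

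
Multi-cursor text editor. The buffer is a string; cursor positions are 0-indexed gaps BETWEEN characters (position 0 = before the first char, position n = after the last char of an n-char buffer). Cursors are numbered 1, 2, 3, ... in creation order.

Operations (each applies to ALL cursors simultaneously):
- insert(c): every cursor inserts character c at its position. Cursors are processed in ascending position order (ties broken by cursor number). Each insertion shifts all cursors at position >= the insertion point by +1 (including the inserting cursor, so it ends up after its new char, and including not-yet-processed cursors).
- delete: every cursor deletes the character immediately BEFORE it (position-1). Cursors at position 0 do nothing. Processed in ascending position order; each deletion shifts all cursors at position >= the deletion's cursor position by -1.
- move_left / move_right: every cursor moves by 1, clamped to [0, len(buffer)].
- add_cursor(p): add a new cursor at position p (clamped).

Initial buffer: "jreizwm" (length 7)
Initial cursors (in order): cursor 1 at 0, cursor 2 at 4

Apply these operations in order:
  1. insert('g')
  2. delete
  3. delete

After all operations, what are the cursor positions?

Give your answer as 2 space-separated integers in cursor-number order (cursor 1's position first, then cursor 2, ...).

After op 1 (insert('g')): buffer="gjreigzwm" (len 9), cursors c1@1 c2@6, authorship 1....2...
After op 2 (delete): buffer="jreizwm" (len 7), cursors c1@0 c2@4, authorship .......
After op 3 (delete): buffer="jrezwm" (len 6), cursors c1@0 c2@3, authorship ......

Answer: 0 3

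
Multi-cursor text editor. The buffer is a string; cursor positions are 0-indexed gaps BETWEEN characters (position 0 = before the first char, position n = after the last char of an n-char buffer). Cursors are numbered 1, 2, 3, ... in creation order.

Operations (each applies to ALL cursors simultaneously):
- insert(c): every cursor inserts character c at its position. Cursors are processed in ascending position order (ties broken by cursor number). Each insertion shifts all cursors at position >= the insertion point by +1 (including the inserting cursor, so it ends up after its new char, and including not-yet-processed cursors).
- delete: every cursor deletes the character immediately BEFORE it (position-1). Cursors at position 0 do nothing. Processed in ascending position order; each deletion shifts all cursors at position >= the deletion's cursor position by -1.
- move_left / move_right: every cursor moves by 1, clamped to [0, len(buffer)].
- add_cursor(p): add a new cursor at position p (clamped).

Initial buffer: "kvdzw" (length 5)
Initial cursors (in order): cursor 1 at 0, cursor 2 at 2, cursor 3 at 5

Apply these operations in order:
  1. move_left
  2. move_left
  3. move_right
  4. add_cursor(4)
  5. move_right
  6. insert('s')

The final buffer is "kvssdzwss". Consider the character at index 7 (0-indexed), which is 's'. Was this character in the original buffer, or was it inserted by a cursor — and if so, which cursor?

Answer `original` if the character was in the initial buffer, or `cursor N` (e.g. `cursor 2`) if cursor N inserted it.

After op 1 (move_left): buffer="kvdzw" (len 5), cursors c1@0 c2@1 c3@4, authorship .....
After op 2 (move_left): buffer="kvdzw" (len 5), cursors c1@0 c2@0 c3@3, authorship .....
After op 3 (move_right): buffer="kvdzw" (len 5), cursors c1@1 c2@1 c3@4, authorship .....
After op 4 (add_cursor(4)): buffer="kvdzw" (len 5), cursors c1@1 c2@1 c3@4 c4@4, authorship .....
After op 5 (move_right): buffer="kvdzw" (len 5), cursors c1@2 c2@2 c3@5 c4@5, authorship .....
After op 6 (insert('s')): buffer="kvssdzwss" (len 9), cursors c1@4 c2@4 c3@9 c4@9, authorship ..12...34
Authorship (.=original, N=cursor N): . . 1 2 . . . 3 4
Index 7: author = 3

Answer: cursor 3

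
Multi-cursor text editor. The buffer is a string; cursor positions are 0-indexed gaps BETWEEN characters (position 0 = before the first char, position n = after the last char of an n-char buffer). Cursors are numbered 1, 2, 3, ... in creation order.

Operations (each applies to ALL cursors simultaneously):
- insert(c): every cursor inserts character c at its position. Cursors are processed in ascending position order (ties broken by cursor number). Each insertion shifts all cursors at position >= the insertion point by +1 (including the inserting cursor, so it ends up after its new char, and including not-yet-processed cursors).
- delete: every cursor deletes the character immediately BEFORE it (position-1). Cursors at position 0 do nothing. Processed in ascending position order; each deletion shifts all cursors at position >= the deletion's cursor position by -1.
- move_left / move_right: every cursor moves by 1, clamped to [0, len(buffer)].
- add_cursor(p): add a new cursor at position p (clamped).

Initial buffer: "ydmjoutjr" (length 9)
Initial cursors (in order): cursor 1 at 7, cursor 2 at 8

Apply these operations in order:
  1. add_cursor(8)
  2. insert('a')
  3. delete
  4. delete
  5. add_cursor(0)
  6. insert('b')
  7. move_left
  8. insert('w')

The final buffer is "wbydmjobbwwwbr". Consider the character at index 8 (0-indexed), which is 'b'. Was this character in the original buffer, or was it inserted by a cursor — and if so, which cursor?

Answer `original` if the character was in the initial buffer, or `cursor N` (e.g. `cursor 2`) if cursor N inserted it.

Answer: cursor 2

Derivation:
After op 1 (add_cursor(8)): buffer="ydmjoutjr" (len 9), cursors c1@7 c2@8 c3@8, authorship .........
After op 2 (insert('a')): buffer="ydmjoutajaar" (len 12), cursors c1@8 c2@11 c3@11, authorship .......1.23.
After op 3 (delete): buffer="ydmjoutjr" (len 9), cursors c1@7 c2@8 c3@8, authorship .........
After op 4 (delete): buffer="ydmjor" (len 6), cursors c1@5 c2@5 c3@5, authorship ......
After op 5 (add_cursor(0)): buffer="ydmjor" (len 6), cursors c4@0 c1@5 c2@5 c3@5, authorship ......
After op 6 (insert('b')): buffer="bydmjobbbr" (len 10), cursors c4@1 c1@9 c2@9 c3@9, authorship 4.....123.
After op 7 (move_left): buffer="bydmjobbbr" (len 10), cursors c4@0 c1@8 c2@8 c3@8, authorship 4.....123.
After op 8 (insert('w')): buffer="wbydmjobbwwwbr" (len 14), cursors c4@1 c1@12 c2@12 c3@12, authorship 44.....121233.
Authorship (.=original, N=cursor N): 4 4 . . . . . 1 2 1 2 3 3 .
Index 8: author = 2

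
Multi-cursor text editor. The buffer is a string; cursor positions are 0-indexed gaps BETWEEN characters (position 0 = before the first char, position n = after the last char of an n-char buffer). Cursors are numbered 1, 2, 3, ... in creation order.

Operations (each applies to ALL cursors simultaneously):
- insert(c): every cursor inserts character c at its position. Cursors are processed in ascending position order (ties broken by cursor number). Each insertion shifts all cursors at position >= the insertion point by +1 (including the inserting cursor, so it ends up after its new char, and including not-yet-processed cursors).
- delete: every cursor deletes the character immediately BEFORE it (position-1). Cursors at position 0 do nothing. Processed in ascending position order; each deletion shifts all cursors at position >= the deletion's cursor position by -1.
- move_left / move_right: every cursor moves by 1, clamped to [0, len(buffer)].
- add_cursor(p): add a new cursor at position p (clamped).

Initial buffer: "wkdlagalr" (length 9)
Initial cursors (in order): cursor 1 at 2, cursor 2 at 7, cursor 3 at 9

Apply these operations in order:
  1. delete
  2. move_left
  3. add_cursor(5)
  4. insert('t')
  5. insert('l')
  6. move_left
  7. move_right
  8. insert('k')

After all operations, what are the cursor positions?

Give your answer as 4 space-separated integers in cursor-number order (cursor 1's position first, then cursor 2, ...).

Answer: 3 10 17 17

Derivation:
After op 1 (delete): buffer="wdlagl" (len 6), cursors c1@1 c2@5 c3@6, authorship ......
After op 2 (move_left): buffer="wdlagl" (len 6), cursors c1@0 c2@4 c3@5, authorship ......
After op 3 (add_cursor(5)): buffer="wdlagl" (len 6), cursors c1@0 c2@4 c3@5 c4@5, authorship ......
After op 4 (insert('t')): buffer="twdlatgttl" (len 10), cursors c1@1 c2@6 c3@9 c4@9, authorship 1....2.34.
After op 5 (insert('l')): buffer="tlwdlatlgttlll" (len 14), cursors c1@2 c2@8 c3@13 c4@13, authorship 11....22.3434.
After op 6 (move_left): buffer="tlwdlatlgttlll" (len 14), cursors c1@1 c2@7 c3@12 c4@12, authorship 11....22.3434.
After op 7 (move_right): buffer="tlwdlatlgttlll" (len 14), cursors c1@2 c2@8 c3@13 c4@13, authorship 11....22.3434.
After op 8 (insert('k')): buffer="tlkwdlatlkgttllkkl" (len 18), cursors c1@3 c2@10 c3@17 c4@17, authorship 111....222.343434.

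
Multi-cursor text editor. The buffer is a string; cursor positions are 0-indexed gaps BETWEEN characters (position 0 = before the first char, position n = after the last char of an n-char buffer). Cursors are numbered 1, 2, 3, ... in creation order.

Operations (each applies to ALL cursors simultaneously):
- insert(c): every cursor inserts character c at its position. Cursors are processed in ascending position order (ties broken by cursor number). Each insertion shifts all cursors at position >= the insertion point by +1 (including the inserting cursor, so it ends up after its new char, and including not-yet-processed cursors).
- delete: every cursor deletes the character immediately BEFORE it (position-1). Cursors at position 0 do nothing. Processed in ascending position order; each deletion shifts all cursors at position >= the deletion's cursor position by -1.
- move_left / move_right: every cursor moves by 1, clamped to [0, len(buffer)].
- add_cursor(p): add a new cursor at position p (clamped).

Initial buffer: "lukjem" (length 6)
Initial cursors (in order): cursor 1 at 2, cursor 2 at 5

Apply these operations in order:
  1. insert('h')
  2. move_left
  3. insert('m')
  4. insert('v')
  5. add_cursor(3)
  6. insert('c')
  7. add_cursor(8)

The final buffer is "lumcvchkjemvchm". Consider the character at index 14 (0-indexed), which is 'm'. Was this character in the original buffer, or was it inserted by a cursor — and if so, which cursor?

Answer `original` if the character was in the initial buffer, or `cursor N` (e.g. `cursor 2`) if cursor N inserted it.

Answer: original

Derivation:
After op 1 (insert('h')): buffer="luhkjehm" (len 8), cursors c1@3 c2@7, authorship ..1...2.
After op 2 (move_left): buffer="luhkjehm" (len 8), cursors c1@2 c2@6, authorship ..1...2.
After op 3 (insert('m')): buffer="lumhkjemhm" (len 10), cursors c1@3 c2@8, authorship ..11...22.
After op 4 (insert('v')): buffer="lumvhkjemvhm" (len 12), cursors c1@4 c2@10, authorship ..111...222.
After op 5 (add_cursor(3)): buffer="lumvhkjemvhm" (len 12), cursors c3@3 c1@4 c2@10, authorship ..111...222.
After op 6 (insert('c')): buffer="lumcvchkjemvchm" (len 15), cursors c3@4 c1@6 c2@13, authorship ..13111...2222.
After op 7 (add_cursor(8)): buffer="lumcvchkjemvchm" (len 15), cursors c3@4 c1@6 c4@8 c2@13, authorship ..13111...2222.
Authorship (.=original, N=cursor N): . . 1 3 1 1 1 . . . 2 2 2 2 .
Index 14: author = original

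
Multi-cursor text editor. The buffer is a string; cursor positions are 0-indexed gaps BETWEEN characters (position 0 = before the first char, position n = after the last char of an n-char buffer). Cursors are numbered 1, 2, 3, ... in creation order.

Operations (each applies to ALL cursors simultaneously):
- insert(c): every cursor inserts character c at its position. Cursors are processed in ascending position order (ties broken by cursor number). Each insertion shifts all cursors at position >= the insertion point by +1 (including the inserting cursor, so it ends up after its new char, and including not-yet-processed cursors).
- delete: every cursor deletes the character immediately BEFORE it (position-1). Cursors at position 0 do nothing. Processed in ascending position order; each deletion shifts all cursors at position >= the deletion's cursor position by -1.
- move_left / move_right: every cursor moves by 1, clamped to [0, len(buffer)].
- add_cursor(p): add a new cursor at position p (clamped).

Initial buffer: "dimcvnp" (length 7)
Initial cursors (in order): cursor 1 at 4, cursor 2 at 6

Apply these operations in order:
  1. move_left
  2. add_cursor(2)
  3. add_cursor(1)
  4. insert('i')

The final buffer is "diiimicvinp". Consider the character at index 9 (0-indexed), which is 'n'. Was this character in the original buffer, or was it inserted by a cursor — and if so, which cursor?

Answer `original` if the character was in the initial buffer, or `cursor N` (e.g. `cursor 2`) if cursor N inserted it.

After op 1 (move_left): buffer="dimcvnp" (len 7), cursors c1@3 c2@5, authorship .......
After op 2 (add_cursor(2)): buffer="dimcvnp" (len 7), cursors c3@2 c1@3 c2@5, authorship .......
After op 3 (add_cursor(1)): buffer="dimcvnp" (len 7), cursors c4@1 c3@2 c1@3 c2@5, authorship .......
After op 4 (insert('i')): buffer="diiimicvinp" (len 11), cursors c4@2 c3@4 c1@6 c2@9, authorship .4.3.1..2..
Authorship (.=original, N=cursor N): . 4 . 3 . 1 . . 2 . .
Index 9: author = original

Answer: original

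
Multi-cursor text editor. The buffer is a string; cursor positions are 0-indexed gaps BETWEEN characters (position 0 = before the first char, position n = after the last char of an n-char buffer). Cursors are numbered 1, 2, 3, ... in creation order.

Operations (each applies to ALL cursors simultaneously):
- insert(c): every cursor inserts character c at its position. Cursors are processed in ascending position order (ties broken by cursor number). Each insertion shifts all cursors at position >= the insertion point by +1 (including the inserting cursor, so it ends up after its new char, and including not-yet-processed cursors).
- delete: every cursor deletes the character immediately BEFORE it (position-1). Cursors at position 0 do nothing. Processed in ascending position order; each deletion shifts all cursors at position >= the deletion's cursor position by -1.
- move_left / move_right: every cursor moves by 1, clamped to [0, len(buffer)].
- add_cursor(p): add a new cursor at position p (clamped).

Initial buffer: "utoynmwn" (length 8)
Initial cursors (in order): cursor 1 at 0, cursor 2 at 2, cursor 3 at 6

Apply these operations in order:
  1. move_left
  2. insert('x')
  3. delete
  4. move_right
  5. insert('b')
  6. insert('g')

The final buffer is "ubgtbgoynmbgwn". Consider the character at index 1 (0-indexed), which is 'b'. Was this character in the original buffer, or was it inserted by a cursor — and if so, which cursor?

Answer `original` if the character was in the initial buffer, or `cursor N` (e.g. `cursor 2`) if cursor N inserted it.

Answer: cursor 1

Derivation:
After op 1 (move_left): buffer="utoynmwn" (len 8), cursors c1@0 c2@1 c3@5, authorship ........
After op 2 (insert('x')): buffer="xuxtoynxmwn" (len 11), cursors c1@1 c2@3 c3@8, authorship 1.2....3...
After op 3 (delete): buffer="utoynmwn" (len 8), cursors c1@0 c2@1 c3@5, authorship ........
After op 4 (move_right): buffer="utoynmwn" (len 8), cursors c1@1 c2@2 c3@6, authorship ........
After op 5 (insert('b')): buffer="ubtboynmbwn" (len 11), cursors c1@2 c2@4 c3@9, authorship .1.2....3..
After op 6 (insert('g')): buffer="ubgtbgoynmbgwn" (len 14), cursors c1@3 c2@6 c3@12, authorship .11.22....33..
Authorship (.=original, N=cursor N): . 1 1 . 2 2 . . . . 3 3 . .
Index 1: author = 1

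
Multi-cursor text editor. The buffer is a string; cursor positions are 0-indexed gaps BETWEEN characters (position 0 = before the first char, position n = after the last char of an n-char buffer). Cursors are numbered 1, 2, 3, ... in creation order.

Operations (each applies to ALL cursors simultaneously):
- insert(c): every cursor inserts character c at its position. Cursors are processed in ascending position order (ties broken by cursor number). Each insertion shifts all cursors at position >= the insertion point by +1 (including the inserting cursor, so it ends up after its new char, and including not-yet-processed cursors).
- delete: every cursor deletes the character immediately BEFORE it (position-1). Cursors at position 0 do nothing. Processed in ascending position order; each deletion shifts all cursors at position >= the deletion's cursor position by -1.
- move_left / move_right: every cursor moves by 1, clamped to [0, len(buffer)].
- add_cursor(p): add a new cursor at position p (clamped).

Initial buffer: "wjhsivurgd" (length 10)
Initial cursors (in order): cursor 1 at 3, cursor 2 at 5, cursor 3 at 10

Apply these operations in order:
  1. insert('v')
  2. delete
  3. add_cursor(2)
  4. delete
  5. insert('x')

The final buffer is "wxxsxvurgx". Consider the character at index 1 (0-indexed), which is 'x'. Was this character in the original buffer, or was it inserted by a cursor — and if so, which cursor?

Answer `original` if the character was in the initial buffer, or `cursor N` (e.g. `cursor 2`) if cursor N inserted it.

After op 1 (insert('v')): buffer="wjhvsivvurgdv" (len 13), cursors c1@4 c2@7 c3@13, authorship ...1..2.....3
After op 2 (delete): buffer="wjhsivurgd" (len 10), cursors c1@3 c2@5 c3@10, authorship ..........
After op 3 (add_cursor(2)): buffer="wjhsivurgd" (len 10), cursors c4@2 c1@3 c2@5 c3@10, authorship ..........
After op 4 (delete): buffer="wsvurg" (len 6), cursors c1@1 c4@1 c2@2 c3@6, authorship ......
After op 5 (insert('x')): buffer="wxxsxvurgx" (len 10), cursors c1@3 c4@3 c2@5 c3@10, authorship .14.2....3
Authorship (.=original, N=cursor N): . 1 4 . 2 . . . . 3
Index 1: author = 1

Answer: cursor 1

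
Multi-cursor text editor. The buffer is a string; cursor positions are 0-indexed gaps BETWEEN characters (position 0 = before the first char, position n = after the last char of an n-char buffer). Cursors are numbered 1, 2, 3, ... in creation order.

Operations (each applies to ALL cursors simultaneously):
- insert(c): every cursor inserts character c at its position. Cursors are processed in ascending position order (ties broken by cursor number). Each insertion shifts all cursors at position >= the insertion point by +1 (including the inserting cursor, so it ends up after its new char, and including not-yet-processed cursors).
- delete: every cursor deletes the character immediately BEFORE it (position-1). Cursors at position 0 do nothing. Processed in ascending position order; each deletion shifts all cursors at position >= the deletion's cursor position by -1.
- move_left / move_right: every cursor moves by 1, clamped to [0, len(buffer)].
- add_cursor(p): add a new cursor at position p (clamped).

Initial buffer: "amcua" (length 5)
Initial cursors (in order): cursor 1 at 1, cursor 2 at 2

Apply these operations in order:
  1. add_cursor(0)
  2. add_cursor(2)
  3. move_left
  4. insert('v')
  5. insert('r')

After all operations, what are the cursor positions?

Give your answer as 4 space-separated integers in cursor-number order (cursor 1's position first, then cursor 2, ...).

After op 1 (add_cursor(0)): buffer="amcua" (len 5), cursors c3@0 c1@1 c2@2, authorship .....
After op 2 (add_cursor(2)): buffer="amcua" (len 5), cursors c3@0 c1@1 c2@2 c4@2, authorship .....
After op 3 (move_left): buffer="amcua" (len 5), cursors c1@0 c3@0 c2@1 c4@1, authorship .....
After op 4 (insert('v')): buffer="vvavvmcua" (len 9), cursors c1@2 c3@2 c2@5 c4@5, authorship 13.24....
After op 5 (insert('r')): buffer="vvrravvrrmcua" (len 13), cursors c1@4 c3@4 c2@9 c4@9, authorship 1313.2424....

Answer: 4 9 4 9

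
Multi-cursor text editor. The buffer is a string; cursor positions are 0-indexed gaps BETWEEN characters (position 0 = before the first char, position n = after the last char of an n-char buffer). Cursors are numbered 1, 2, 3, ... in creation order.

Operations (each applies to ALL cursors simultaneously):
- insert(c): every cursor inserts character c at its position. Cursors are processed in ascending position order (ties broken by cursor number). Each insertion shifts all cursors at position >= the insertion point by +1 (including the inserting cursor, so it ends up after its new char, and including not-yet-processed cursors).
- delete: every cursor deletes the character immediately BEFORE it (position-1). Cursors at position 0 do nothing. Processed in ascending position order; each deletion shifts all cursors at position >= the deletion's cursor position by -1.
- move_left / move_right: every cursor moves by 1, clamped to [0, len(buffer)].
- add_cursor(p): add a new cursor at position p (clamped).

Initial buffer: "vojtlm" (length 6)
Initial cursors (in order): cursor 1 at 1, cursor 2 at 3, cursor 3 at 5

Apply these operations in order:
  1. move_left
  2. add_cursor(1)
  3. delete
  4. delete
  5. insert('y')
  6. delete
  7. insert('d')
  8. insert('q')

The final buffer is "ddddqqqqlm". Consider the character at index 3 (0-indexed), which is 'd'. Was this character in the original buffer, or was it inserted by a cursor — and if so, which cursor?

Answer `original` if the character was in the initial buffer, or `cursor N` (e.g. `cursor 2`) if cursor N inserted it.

After op 1 (move_left): buffer="vojtlm" (len 6), cursors c1@0 c2@2 c3@4, authorship ......
After op 2 (add_cursor(1)): buffer="vojtlm" (len 6), cursors c1@0 c4@1 c2@2 c3@4, authorship ......
After op 3 (delete): buffer="jlm" (len 3), cursors c1@0 c2@0 c4@0 c3@1, authorship ...
After op 4 (delete): buffer="lm" (len 2), cursors c1@0 c2@0 c3@0 c4@0, authorship ..
After op 5 (insert('y')): buffer="yyyylm" (len 6), cursors c1@4 c2@4 c3@4 c4@4, authorship 1234..
After op 6 (delete): buffer="lm" (len 2), cursors c1@0 c2@0 c3@0 c4@0, authorship ..
After op 7 (insert('d')): buffer="ddddlm" (len 6), cursors c1@4 c2@4 c3@4 c4@4, authorship 1234..
After op 8 (insert('q')): buffer="ddddqqqqlm" (len 10), cursors c1@8 c2@8 c3@8 c4@8, authorship 12341234..
Authorship (.=original, N=cursor N): 1 2 3 4 1 2 3 4 . .
Index 3: author = 4

Answer: cursor 4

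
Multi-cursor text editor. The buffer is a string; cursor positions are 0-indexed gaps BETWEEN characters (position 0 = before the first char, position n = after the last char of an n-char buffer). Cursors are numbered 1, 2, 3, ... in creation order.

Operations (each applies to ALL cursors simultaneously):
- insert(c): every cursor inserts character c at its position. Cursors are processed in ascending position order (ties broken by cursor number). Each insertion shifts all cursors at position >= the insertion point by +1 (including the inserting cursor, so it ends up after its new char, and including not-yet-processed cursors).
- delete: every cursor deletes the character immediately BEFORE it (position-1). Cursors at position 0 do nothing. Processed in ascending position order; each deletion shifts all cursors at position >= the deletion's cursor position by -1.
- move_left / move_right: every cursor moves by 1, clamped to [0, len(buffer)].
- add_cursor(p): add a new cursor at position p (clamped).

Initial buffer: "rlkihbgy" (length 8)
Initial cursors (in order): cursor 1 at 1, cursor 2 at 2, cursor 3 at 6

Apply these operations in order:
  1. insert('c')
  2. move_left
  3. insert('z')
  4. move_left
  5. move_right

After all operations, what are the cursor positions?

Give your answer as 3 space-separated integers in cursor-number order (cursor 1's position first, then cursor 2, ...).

Answer: 2 5 11

Derivation:
After op 1 (insert('c')): buffer="rclckihbcgy" (len 11), cursors c1@2 c2@4 c3@9, authorship .1.2....3..
After op 2 (move_left): buffer="rclckihbcgy" (len 11), cursors c1@1 c2@3 c3@8, authorship .1.2....3..
After op 3 (insert('z')): buffer="rzclzckihbzcgy" (len 14), cursors c1@2 c2@5 c3@11, authorship .11.22....33..
After op 4 (move_left): buffer="rzclzckihbzcgy" (len 14), cursors c1@1 c2@4 c3@10, authorship .11.22....33..
After op 5 (move_right): buffer="rzclzckihbzcgy" (len 14), cursors c1@2 c2@5 c3@11, authorship .11.22....33..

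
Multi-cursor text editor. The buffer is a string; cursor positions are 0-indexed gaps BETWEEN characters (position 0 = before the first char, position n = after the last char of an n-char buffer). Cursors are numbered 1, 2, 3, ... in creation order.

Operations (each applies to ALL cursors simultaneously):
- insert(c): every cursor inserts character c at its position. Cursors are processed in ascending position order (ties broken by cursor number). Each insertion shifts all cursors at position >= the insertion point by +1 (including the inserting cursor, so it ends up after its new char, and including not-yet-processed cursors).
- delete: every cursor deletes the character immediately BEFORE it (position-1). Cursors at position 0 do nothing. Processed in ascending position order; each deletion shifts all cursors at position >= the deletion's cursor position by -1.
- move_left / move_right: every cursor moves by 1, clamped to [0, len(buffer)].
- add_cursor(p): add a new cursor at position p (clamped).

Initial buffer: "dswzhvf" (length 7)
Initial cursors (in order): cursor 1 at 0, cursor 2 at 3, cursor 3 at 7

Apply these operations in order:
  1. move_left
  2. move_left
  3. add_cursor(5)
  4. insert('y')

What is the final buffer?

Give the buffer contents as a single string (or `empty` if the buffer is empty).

Answer: ydyswzhyyvf

Derivation:
After op 1 (move_left): buffer="dswzhvf" (len 7), cursors c1@0 c2@2 c3@6, authorship .......
After op 2 (move_left): buffer="dswzhvf" (len 7), cursors c1@0 c2@1 c3@5, authorship .......
After op 3 (add_cursor(5)): buffer="dswzhvf" (len 7), cursors c1@0 c2@1 c3@5 c4@5, authorship .......
After op 4 (insert('y')): buffer="ydyswzhyyvf" (len 11), cursors c1@1 c2@3 c3@9 c4@9, authorship 1.2....34..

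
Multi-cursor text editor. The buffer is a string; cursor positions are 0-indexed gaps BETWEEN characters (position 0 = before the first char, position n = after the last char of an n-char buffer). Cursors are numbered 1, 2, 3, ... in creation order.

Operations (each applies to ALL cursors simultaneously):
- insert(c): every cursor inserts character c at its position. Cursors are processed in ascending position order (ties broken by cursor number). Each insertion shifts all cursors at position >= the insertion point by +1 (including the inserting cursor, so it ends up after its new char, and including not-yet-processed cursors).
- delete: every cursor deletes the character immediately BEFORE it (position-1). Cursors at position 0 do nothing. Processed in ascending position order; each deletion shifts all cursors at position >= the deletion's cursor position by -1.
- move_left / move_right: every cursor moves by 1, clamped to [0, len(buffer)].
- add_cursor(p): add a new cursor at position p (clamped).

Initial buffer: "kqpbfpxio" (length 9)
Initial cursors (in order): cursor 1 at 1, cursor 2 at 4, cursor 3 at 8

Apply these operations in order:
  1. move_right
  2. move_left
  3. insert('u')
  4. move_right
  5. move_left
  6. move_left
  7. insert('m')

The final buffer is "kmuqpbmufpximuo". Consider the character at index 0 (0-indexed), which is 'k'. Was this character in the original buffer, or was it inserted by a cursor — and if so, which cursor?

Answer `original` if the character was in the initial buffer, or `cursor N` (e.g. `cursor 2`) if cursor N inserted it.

After op 1 (move_right): buffer="kqpbfpxio" (len 9), cursors c1@2 c2@5 c3@9, authorship .........
After op 2 (move_left): buffer="kqpbfpxio" (len 9), cursors c1@1 c2@4 c3@8, authorship .........
After op 3 (insert('u')): buffer="kuqpbufpxiuo" (len 12), cursors c1@2 c2@6 c3@11, authorship .1...2....3.
After op 4 (move_right): buffer="kuqpbufpxiuo" (len 12), cursors c1@3 c2@7 c3@12, authorship .1...2....3.
After op 5 (move_left): buffer="kuqpbufpxiuo" (len 12), cursors c1@2 c2@6 c3@11, authorship .1...2....3.
After op 6 (move_left): buffer="kuqpbufpxiuo" (len 12), cursors c1@1 c2@5 c3@10, authorship .1...2....3.
After op 7 (insert('m')): buffer="kmuqpbmufpximuo" (len 15), cursors c1@2 c2@7 c3@13, authorship .11...22....33.
Authorship (.=original, N=cursor N): . 1 1 . . . 2 2 . . . . 3 3 .
Index 0: author = original

Answer: original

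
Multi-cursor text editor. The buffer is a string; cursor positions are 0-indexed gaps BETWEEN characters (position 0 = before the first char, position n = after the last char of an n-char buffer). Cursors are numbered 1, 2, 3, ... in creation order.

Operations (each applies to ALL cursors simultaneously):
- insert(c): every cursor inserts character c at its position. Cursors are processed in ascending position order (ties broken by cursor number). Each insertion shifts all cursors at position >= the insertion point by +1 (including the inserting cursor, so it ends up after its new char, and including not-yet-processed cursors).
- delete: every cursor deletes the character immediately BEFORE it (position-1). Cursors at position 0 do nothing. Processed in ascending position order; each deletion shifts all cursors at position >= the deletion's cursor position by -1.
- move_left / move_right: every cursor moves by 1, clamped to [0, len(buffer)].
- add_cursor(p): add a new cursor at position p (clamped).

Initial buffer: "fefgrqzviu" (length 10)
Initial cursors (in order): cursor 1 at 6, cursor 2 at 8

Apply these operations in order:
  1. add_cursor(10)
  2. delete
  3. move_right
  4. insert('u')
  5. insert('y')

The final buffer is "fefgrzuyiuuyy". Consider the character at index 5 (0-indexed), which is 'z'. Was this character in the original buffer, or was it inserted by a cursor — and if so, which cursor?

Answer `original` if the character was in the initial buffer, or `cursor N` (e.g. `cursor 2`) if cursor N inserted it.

After op 1 (add_cursor(10)): buffer="fefgrqzviu" (len 10), cursors c1@6 c2@8 c3@10, authorship ..........
After op 2 (delete): buffer="fefgrzi" (len 7), cursors c1@5 c2@6 c3@7, authorship .......
After op 3 (move_right): buffer="fefgrzi" (len 7), cursors c1@6 c2@7 c3@7, authorship .......
After op 4 (insert('u')): buffer="fefgrzuiuu" (len 10), cursors c1@7 c2@10 c3@10, authorship ......1.23
After op 5 (insert('y')): buffer="fefgrzuyiuuyy" (len 13), cursors c1@8 c2@13 c3@13, authorship ......11.2323
Authorship (.=original, N=cursor N): . . . . . . 1 1 . 2 3 2 3
Index 5: author = original

Answer: original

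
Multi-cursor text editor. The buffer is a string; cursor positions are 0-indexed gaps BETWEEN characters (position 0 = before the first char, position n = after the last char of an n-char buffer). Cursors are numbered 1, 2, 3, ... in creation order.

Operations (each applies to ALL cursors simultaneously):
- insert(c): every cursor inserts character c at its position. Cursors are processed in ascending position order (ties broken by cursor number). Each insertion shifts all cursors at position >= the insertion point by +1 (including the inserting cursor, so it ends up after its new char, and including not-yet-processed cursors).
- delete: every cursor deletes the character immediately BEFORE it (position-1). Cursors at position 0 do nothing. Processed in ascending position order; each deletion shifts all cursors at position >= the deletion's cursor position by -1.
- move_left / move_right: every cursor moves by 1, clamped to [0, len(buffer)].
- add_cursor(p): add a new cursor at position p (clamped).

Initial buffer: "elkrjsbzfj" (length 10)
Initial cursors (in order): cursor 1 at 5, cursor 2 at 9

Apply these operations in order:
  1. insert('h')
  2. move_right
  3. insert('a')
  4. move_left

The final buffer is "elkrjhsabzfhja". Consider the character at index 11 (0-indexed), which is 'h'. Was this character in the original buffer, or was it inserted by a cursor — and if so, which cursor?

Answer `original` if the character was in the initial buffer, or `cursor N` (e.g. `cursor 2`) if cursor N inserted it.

After op 1 (insert('h')): buffer="elkrjhsbzfhj" (len 12), cursors c1@6 c2@11, authorship .....1....2.
After op 2 (move_right): buffer="elkrjhsbzfhj" (len 12), cursors c1@7 c2@12, authorship .....1....2.
After op 3 (insert('a')): buffer="elkrjhsabzfhja" (len 14), cursors c1@8 c2@14, authorship .....1.1...2.2
After op 4 (move_left): buffer="elkrjhsabzfhja" (len 14), cursors c1@7 c2@13, authorship .....1.1...2.2
Authorship (.=original, N=cursor N): . . . . . 1 . 1 . . . 2 . 2
Index 11: author = 2

Answer: cursor 2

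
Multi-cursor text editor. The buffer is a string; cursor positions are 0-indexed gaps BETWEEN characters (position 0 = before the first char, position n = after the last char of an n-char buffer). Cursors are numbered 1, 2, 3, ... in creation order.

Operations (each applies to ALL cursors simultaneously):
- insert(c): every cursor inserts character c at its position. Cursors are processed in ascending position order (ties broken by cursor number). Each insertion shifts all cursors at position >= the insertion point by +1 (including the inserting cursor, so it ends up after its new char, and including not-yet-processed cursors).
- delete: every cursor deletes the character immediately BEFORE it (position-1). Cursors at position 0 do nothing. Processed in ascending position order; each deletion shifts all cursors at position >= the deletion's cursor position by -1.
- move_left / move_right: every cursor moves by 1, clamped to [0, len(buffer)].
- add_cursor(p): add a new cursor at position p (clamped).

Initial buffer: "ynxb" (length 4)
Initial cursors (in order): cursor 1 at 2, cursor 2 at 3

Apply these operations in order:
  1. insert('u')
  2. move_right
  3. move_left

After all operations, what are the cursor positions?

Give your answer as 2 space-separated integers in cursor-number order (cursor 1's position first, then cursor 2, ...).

Answer: 3 5

Derivation:
After op 1 (insert('u')): buffer="ynuxub" (len 6), cursors c1@3 c2@5, authorship ..1.2.
After op 2 (move_right): buffer="ynuxub" (len 6), cursors c1@4 c2@6, authorship ..1.2.
After op 3 (move_left): buffer="ynuxub" (len 6), cursors c1@3 c2@5, authorship ..1.2.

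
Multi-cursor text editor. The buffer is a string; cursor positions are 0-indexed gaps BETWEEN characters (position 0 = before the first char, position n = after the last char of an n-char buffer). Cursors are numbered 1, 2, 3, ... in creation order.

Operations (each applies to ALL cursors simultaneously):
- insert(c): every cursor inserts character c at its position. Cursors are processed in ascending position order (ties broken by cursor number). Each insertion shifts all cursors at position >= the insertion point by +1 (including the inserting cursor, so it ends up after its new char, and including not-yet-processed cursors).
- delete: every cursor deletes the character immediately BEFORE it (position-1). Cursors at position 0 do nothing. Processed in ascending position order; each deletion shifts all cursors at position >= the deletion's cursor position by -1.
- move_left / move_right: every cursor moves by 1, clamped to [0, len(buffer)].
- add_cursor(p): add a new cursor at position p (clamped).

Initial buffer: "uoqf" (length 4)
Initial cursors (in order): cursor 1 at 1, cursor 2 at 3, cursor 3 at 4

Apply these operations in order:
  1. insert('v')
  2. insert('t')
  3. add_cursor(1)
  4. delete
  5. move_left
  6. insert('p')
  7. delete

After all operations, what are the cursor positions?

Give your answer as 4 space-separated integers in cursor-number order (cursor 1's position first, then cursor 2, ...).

After op 1 (insert('v')): buffer="uvoqvfv" (len 7), cursors c1@2 c2@5 c3@7, authorship .1..2.3
After op 2 (insert('t')): buffer="uvtoqvtfvt" (len 10), cursors c1@3 c2@7 c3@10, authorship .11..22.33
After op 3 (add_cursor(1)): buffer="uvtoqvtfvt" (len 10), cursors c4@1 c1@3 c2@7 c3@10, authorship .11..22.33
After op 4 (delete): buffer="voqvfv" (len 6), cursors c4@0 c1@1 c2@4 c3@6, authorship 1..2.3
After op 5 (move_left): buffer="voqvfv" (len 6), cursors c1@0 c4@0 c2@3 c3@5, authorship 1..2.3
After op 6 (insert('p')): buffer="ppvoqpvfpv" (len 10), cursors c1@2 c4@2 c2@6 c3@9, authorship 141..22.33
After op 7 (delete): buffer="voqvfv" (len 6), cursors c1@0 c4@0 c2@3 c3@5, authorship 1..2.3

Answer: 0 3 5 0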